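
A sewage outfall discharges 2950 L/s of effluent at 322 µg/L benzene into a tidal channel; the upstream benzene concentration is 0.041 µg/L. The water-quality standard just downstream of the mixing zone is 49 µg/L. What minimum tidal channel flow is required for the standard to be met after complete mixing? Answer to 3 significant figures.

Set C_mix = 49: (Q·0.04100 + 2950·322.0) / (Q + 2950) = 49
→ Q = 2950·(322.0 − 49)/(49 − 0.04100) = 16450 L/s.

16400 L/s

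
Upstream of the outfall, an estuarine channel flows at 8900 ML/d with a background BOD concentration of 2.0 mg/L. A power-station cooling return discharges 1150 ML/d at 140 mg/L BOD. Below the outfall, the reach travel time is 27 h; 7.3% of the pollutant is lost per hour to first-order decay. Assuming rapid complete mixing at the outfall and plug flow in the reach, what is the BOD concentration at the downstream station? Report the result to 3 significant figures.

Mass balance: C = (8900·2.000 + 1150·140.0) / 10050 = 178800/10050 = 17.79 mg/L.
7.3%/h lost → k = −ln(1 − 0.073) = 0.07580 h⁻¹.
Decay over the reach: 17.79·exp(−kt) = 17.79·0.1292 = 2.298 mg/L.

2.30 mg/L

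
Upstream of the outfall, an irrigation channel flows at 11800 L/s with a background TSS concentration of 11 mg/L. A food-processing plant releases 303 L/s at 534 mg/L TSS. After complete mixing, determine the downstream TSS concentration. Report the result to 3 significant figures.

After mixing, C = (11800·11.00 + 303.0·534.0) / 12100 = 291600/12100 = 24.09 mg/L.

24.1 mg/L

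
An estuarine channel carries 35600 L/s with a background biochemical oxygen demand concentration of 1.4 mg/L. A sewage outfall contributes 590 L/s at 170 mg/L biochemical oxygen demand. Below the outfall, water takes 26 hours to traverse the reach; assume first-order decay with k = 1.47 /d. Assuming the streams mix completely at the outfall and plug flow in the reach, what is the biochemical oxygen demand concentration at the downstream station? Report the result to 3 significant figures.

Conservation of mass: C = (35600·1.400 + 590.0·170.0) / 36190 = 150100/36190 = 4.149 mg/L.
After decay, C = 4.149 × e^(−kt) = 4.149 × 0.2034 = 0.8439 mg/L.

0.844 mg/L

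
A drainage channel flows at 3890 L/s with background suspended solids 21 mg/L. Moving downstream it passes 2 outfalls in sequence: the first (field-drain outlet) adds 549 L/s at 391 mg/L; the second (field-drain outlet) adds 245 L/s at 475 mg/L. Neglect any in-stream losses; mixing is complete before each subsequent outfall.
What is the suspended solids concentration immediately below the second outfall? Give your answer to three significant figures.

88.1 mg/L

Outfall 1: combined Q = 4439 L/s; C = (3890·21.00 + 549.0·391.0)/4439 = 66.76 mg/L.
Outfall 2: combined Q = 4684 L/s; C = (4439·66.76 + 245.0·475.0)/4684 = 88.11 mg/L.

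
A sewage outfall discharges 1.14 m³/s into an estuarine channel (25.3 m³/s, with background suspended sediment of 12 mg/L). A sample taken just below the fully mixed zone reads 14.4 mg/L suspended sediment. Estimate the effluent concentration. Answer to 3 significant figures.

67.7 mg/L

Mass balance: 25.30·12.00 + 1.140·Cₑ = 26.44·14.40
→ Cₑ = (26.44·14.40 − 25.30·12.00) / 1.140 = 67.66 mg/L.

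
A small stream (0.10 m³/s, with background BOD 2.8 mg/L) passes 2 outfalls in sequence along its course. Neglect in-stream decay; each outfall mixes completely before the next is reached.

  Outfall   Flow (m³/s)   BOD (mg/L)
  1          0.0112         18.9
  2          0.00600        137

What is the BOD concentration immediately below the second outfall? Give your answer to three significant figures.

11.2 mg/L

After outfall 1: Q = 0.1000 + 0.01120 = 0.1112 m³/s; C = (0.1000·2.800 + 0.01120·18.90)/0.1112 = 4.422 mg/L.
After outfall 2: Q = 0.1112 + 0.006000 = 0.1172 m³/s; C = (0.1112·4.422 + 0.006000·137.0)/0.1172 = 11.21 mg/L.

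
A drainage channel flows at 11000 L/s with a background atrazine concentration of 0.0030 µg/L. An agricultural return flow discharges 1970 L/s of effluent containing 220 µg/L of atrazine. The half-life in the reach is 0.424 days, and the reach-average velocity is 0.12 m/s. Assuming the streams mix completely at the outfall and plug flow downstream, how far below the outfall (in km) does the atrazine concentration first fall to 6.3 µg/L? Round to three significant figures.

10.6 km

Mass balance: C = (11000·0.003000 + 1970·220.0) / 12970 = 433400/12970 = 33.42 µg/L.
Half-life 0.424 d → k = ln 2 / 0.424 = 1.635 d⁻¹.
Set 33.42·exp(−k·t) = 6.3 → t = ln(33.42/6.3)/k = 88180 s = 24.50 h.
Distance = v·t = 0.12·88180 = 10580 m = 10.58 km.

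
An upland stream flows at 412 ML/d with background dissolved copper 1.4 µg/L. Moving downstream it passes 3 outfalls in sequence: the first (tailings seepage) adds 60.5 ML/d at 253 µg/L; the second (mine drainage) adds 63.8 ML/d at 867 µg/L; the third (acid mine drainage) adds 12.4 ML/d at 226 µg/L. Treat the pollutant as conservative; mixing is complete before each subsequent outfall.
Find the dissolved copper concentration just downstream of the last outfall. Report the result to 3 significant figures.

Below outfall 1: Q → 472.5 ML/d, C = (412.0·1.400 + 60.50·253.0)/472.5 = 33.62 µg/L.
Below outfall 2: Q → 536.3 ML/d, C = (472.5·33.62 + 63.80·867.0)/536.3 = 132.8 µg/L.
Below outfall 3: Q → 548.7 ML/d, C = (536.3·132.8 + 12.40·226.0)/548.7 = 134.9 µg/L.

135 µg/L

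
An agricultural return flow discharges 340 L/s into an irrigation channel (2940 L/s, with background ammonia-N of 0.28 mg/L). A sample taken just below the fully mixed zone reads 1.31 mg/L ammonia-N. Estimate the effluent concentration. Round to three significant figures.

10.2 mg/L

Mass balance: 2940·0.2800 + 340.0·Cₑ = 3280·1.310
→ Cₑ = (3280·1.310 − 2940·0.2800) / 340.0 = 10.22 mg/L.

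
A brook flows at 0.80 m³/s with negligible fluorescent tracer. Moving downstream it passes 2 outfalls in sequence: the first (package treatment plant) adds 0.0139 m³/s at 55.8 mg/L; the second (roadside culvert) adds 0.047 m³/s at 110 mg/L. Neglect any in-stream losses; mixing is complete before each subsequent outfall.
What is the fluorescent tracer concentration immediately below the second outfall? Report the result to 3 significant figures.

6.91 mg/L

Below outfall 1: Q → 0.8139 m³/s, C = (0.8000·0 + 0.01390·55.80)/0.8139 = 0.9530 mg/L.
Below outfall 2: Q → 0.8609 m³/s, C = (0.8139·0.9530 + 0.04700·110.0)/0.8609 = 6.906 mg/L.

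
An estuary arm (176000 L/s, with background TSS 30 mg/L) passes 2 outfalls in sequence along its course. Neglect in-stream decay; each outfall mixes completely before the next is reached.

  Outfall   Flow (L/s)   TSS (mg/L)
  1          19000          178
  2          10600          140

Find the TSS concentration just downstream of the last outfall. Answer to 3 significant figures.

After outfall 1: Q = 176000 + 19000 = 195000 L/s; C = (176000·30.00 + 19000·178.0)/195000 = 44.42 mg/L.
After outfall 2: Q = 195000 + 10600 = 205600 L/s; C = (195000·44.42 + 10600·140.0)/205600 = 49.35 mg/L.

49.3 mg/L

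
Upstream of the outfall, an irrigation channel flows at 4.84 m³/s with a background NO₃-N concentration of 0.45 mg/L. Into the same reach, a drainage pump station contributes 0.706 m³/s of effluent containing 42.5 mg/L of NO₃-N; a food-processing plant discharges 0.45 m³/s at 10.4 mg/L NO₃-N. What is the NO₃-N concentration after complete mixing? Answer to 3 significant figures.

6.15 mg/L

Conservation of mass: C = (4.840·0.4500 + 0.7060·42.50 + 0.4500·10.40) / 5.996 = 36.86/5.996 = 6.148 mg/L.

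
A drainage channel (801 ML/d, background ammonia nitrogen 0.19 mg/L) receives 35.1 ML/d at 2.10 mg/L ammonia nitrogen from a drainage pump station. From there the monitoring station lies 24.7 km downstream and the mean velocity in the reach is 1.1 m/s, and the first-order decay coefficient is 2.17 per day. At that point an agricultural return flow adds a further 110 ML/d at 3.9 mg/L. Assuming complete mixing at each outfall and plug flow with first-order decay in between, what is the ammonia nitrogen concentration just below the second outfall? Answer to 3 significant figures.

0.589 mg/L

Mass balance: C = (801.0·0.1900 + 35.10·2.100) / 836.1 = 225.9/836.1 = 0.2702 mg/L; combined flow 836.1 ML/d.
Travel time t = 24.7·1000 / 1.1 = 22450 s = 6.237 h.
First-order decay: C = 0.2702·exp(−k·t) = 0.2702·0.5690 = 0.1537 mg/L.
Second outfall: C = (836.1·0.1537 + 110.0·3.900)/946.1 = 0.5893 mg/L.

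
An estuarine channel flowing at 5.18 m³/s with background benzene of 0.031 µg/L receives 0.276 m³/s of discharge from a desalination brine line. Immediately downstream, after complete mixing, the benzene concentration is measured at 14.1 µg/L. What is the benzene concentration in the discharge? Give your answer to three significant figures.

278 µg/L

Mass balance: 5.180·0.03100 + 0.2760·Cₑ = 5.456·14.10
→ Cₑ = (5.456·14.10 − 5.180·0.03100) / 0.2760 = 278.1 µg/L.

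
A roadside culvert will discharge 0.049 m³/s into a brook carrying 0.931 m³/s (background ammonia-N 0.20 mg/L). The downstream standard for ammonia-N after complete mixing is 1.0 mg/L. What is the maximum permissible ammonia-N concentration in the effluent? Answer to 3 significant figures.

16.2 mg/L

At the limit, (Qr·Cr + Qe·Cₑ)/(Qr + Qe) = 1.0:
Cₑ = (0.9800·1.0 − 0.9310·0.2000) / 0.04900 = 16.20 mg/L.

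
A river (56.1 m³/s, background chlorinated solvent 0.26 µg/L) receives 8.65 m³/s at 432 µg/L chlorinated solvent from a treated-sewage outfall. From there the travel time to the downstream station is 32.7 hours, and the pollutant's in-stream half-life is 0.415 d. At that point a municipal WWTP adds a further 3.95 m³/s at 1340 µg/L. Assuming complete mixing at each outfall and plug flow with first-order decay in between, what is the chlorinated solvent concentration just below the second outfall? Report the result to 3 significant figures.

Mass balance: C = (56.10·0.2600 + 8.650·432.0) / 64.75 = 3751/64.75 = 57.94 µg/L; combined flow 64.75 m³/s.
Half-life 0.415 d → k = ln 2 / 0.415 = 1.670 d⁻¹.
First-order decay: C = 57.94·exp(−k·t) = 57.94·0.1027 = 5.952 µg/L.
At the second outfall, C = (64.75·5.952 + 3.950·1340) / (64.75 + 3.950) = 82.65 µg/L.

82.7 µg/L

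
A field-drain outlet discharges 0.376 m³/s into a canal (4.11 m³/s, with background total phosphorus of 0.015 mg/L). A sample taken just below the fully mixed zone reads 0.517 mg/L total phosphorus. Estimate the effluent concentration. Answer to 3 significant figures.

Mass balance: 4.110·0.01500 + 0.3760·Cₑ = 4.486·0.5170
→ Cₑ = (4.486·0.5170 − 4.110·0.01500) / 0.3760 = 6.004 mg/L.

6.00 mg/L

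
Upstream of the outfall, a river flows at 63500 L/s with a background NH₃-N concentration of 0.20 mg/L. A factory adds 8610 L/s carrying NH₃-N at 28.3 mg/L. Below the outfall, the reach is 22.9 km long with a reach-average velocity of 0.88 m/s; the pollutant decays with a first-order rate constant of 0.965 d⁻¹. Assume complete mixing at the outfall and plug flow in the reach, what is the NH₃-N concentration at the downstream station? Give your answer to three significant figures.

After mixing, C = (63500·0.2000 + 8610·28.30) / 72110 = 256400/72110 = 3.555 mg/L.
Travel time t = 22.9·1000 / 0.88 = 26020 s = 7.229 h.
Decay over the reach: 3.555·exp(−kt) = 3.555·0.7478 = 2.658 mg/L.

2.66 mg/L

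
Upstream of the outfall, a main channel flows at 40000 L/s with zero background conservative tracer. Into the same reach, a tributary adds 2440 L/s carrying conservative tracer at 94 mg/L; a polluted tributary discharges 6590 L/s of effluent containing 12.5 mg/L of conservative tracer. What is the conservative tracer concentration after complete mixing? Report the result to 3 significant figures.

Conservation of mass: C = (40000·0 + 2440·94.00 + 6590·12.50) / 49030 = 311700/49030 = 6.358 mg/L.

6.36 mg/L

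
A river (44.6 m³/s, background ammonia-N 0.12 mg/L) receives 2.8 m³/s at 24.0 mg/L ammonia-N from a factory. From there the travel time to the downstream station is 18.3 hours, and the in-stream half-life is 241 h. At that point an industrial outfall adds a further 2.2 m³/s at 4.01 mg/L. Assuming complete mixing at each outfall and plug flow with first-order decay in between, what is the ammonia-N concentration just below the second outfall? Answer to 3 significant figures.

1.57 mg/L

Flow-weighted average: C = (44.60·0.1200 + 2.800·24.00) / 47.40 = 72.55/47.40 = 1.531 mg/L; combined flow 47.40 m³/s.
Half-life 241 h → k = ln 2 / 241 = 0.002876 h⁻¹ = 0.06903 d⁻¹.
First-order decay: C = 1.531·exp(−k·t) = 1.531·0.9487 = 1.452 mg/L.
At the second outfall, C = (47.40·1.452 + 2.200·4.010) / (47.40 + 2.200) = 1.566 mg/L.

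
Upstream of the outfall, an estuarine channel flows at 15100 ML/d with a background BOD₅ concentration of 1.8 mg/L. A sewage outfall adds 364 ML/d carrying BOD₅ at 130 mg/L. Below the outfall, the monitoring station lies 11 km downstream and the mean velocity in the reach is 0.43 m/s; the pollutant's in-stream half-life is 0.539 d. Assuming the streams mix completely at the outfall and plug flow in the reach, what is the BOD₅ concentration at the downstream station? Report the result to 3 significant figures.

Mass balance: C = (15100·1.800 + 364.0·130.0) / 15460 = 74500/15460 = 4.818 mg/L.
Travel time t = 11·1000 / 0.43 = 25580 s = 7.106 h.
Half-life 0.539 d → k = ln 2 / 0.539 = 1.286 d⁻¹.
Applying C = C₀e^(−kt): 4.818 × 0.6833 = 3.292 mg/L.

3.29 mg/L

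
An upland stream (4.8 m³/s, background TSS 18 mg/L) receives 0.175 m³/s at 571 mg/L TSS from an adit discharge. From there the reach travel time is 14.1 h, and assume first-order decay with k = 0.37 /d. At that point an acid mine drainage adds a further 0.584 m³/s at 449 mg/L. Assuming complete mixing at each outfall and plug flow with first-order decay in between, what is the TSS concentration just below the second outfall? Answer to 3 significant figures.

Mass balance: C = (4.800·18.00 + 0.1750·571.0) / 4.975 = 186.3/4.975 = 37.45 mg/L; combined flow 4.975 m³/s.
Decay over the reach: 37.45·exp(−kt) = 37.45·0.8046 = 30.14 mg/L.
At the second outfall, C = (4.975·30.14 + 0.5840·449.0) / (4.975 + 0.5840) = 74.14 mg/L.

74.1 mg/L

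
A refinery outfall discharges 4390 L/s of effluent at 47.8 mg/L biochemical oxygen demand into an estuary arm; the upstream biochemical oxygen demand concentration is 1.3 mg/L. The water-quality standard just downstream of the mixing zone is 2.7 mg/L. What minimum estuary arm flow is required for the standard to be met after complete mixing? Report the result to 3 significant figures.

Set C_mix = 2.7: (Q·1.300 + 4390·47.80) / (Q + 4390) = 2.7
→ Q = 4390·(47.80 − 2.7)/(2.7 − 1.300) = 141400 L/s.

141000 L/s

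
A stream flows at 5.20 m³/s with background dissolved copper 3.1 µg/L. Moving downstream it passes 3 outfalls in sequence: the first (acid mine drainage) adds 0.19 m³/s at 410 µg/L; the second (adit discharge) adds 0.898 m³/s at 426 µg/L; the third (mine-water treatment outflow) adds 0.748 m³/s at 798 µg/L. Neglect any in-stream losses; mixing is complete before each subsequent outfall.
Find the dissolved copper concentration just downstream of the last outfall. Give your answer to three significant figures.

153 µg/L

Outfall 1: combined Q = 5.390 m³/s; C = (5.200·3.100 + 0.1900·410.0)/5.390 = 17.44 µg/L.
Outfall 2: combined Q = 6.288 m³/s; C = (5.390·17.44 + 0.8980·426.0)/6.288 = 75.79 µg/L.
Outfall 3: combined Q = 7.036 m³/s; C = (6.288·75.79 + 0.7480·798.0)/7.036 = 152.6 µg/L.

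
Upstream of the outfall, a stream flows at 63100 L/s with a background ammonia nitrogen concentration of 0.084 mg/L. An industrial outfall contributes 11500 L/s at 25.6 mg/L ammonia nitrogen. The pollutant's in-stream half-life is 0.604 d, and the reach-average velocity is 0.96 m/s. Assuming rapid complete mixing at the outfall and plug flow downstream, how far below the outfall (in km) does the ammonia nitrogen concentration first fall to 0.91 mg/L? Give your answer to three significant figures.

107 km

Mixed concentration C = ΣQC/ΣQ = (63100·0.08400 + 11500·25.60) / 74600 = 299700/74600 = 4.017 mg/L.
Half-life 0.604 d → k = ln 2 / 0.604 = 1.148 d⁻¹.
Set 4.017·exp(−k·t) = 0.91 → t = ln(4.017/0.91)/k = 111800 s = 31.06 h.
Distance = v·t = 0.96·111800 = 107300 m = 107.3 km.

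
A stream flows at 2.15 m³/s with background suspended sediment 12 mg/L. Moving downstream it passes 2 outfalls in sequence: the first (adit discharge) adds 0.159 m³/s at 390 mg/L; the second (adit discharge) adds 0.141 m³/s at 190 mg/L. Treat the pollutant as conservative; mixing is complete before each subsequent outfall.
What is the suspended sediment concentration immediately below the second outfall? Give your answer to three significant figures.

After outfall 1: Q = 2.150 + 0.1590 = 2.309 m³/s; C = (2.150·12.00 + 0.1590·390.0)/2.309 = 38.03 mg/L.
After outfall 2: Q = 2.309 + 0.1410 = 2.450 m³/s; C = (2.309·38.03 + 0.1410·190.0)/2.450 = 46.78 mg/L.

46.8 mg/L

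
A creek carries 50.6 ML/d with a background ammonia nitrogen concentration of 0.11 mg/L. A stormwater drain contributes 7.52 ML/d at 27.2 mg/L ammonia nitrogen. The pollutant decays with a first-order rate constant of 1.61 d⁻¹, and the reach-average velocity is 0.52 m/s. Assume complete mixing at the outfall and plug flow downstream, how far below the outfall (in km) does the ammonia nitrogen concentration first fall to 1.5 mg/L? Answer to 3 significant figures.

24.5 km

Flow-weighted average: C = (50.60·0.1100 + 7.520·27.20) / 58.12 = 210.1/58.12 = 3.615 mg/L.
Set 3.615·exp(−k·t) = 1.5 → t = ln(3.615/1.5)/k = 47210 s = 13.11 h.
Distance = v·t = 0.52·47210 = 24550 m = 24.55 km.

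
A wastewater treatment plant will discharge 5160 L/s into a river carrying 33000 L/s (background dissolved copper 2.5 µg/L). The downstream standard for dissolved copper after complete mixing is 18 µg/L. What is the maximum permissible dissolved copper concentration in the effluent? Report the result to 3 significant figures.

117 µg/L

At the limit, (Qr·Cr + Qe·Cₑ)/(Qr + Qe) = 18:
Cₑ = (38160·18 − 33000·2.500) / 5160 = 117.1 µg/L.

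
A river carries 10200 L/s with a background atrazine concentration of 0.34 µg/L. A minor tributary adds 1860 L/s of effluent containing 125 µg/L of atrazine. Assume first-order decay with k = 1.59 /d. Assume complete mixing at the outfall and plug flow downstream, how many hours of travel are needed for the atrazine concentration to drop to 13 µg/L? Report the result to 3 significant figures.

6.17 h

Conservation of mass: C = (10200·0.3400 + 1860·125.0) / 12060 = 236000/12060 = 19.57 µg/L.
19.57·exp(−k·t) = 13 → t = ln(19.57/13)/k = 22220 s = 6.171 h.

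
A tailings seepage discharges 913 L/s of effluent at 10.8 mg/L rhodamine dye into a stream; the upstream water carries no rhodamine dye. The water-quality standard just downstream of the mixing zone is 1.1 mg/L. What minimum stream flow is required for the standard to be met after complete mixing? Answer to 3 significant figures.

Set C_mix = 1.1: (Q·0 + 913.0·10.80) / (Q + 913.0) = 1.1
→ Q = 913.0·(10.80 − 1.1)/(1.1 − 0) = 8051 L/s.

8050 L/s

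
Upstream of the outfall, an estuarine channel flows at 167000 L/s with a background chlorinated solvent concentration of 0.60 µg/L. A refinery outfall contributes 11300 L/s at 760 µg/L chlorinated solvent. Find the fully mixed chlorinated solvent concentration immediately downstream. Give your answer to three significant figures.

Mixed concentration C = ΣQC/ΣQ = (167000·0.6000 + 11300·760.0) / 178300 = 8688000/178300 = 48.73 µg/L.

48.7 µg/L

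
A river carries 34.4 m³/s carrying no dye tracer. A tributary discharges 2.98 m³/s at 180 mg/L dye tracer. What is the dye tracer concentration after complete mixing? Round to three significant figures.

Mixed concentration C = ΣQC/ΣQ = (34.40·0 + 2.980·180.0) / 37.38 = 536.4/37.38 = 14.35 mg/L.

14.3 mg/L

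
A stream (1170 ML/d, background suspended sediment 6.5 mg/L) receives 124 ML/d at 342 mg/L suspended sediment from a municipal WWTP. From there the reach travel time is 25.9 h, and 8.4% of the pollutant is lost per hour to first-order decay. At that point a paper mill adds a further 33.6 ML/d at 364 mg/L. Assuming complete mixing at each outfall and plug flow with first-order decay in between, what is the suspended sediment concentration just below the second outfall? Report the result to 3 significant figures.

13.1 mg/L

Mass balance: C = (1170·6.500 + 124.0·342.0) / 1294 = 50010/1294 = 38.65 mg/L; combined flow 1294 ML/d.
8.4%/h lost → k = −ln(1 − 0.084) = 0.08774 h⁻¹.
Decay over the reach: 38.65·exp(−kt) = 38.65·0.1031 = 3.983 mg/L.
At the second outfall, C = (1294·3.983 + 33.60·364.0) / (1294 + 33.60) = 13.09 mg/L.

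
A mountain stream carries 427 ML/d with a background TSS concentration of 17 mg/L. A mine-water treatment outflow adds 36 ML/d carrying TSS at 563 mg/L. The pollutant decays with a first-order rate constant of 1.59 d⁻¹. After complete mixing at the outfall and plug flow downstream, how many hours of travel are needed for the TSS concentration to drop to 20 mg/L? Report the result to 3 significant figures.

16.4 h

Conservation of mass: C = (427.0·17.00 + 36.00·563.0) / 463.0 = 27530/463.0 = 59.45 mg/L.
59.45·exp(−k·t) = 20 → t = ln(59.45/20)/k = 59200 s = 16.44 h.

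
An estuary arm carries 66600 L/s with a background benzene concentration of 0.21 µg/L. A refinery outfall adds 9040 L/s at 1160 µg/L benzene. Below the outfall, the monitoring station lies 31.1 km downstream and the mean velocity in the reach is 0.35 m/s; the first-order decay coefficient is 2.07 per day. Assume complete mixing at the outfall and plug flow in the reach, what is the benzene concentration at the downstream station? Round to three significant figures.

16.5 µg/L

After mixing, C = (66600·0.2100 + 9040·1160) / 75640 = 10500000/75640 = 138.8 µg/L.
Travel time t = 31.1·1000 / 0.35 = 88860 s = 24.68 h.
First-order decay: C = 138.8·exp(−k·t) = 138.8·0.1190 = 16.52 µg/L.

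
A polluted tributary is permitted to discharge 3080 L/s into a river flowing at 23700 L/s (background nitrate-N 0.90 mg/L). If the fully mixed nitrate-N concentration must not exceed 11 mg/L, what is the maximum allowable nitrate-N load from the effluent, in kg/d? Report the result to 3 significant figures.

23600 kg/d

Mass balance at the limit: 23700·0.9000 + 3080·Cₑ = 26780·11 → Cₑ = 88.72 mg/L.
3080 L/s = 3.080 m³/s. Load = 3.080 m³/s × 88.72 g/m³ × 86 400 s/d = 23610 kg/d.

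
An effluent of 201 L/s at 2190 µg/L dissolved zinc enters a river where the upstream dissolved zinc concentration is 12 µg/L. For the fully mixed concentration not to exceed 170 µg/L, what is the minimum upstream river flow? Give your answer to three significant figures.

2570 L/s

Set C_mix = 170: (Q·12.00 + 201.0·2190) / (Q + 201.0) = 170
→ Q = 201.0·(2190 − 170)/(170 − 12.00) = 2570 L/s.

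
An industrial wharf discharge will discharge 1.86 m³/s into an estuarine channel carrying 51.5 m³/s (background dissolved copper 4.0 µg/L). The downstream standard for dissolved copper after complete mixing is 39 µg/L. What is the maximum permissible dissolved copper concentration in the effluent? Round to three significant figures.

1010 µg/L

At the limit, (Qr·Cr + Qe·Cₑ)/(Qr + Qe) = 39:
Cₑ = (53.36·39 − 51.50·4.000) / 1.860 = 1008 µg/L.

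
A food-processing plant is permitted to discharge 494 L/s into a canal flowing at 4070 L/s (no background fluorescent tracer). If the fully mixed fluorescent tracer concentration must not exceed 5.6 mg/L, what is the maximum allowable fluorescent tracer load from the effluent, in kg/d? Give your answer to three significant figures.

2210 kg/d

Mass balance at the limit: 4070·0 + 494.0·Cₑ = 4564·5.6 → Cₑ = 51.74 mg/L.
494.0 L/s = 0.4940 m³/s. Load = 0.4940 m³/s × 51.74 g/m³ × 86 400 s/d = 2208 kg/d.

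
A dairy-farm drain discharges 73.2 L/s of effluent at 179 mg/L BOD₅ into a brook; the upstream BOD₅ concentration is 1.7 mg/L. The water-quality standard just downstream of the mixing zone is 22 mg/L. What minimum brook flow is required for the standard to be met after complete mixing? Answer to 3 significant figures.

Set C_mix = 22: (Q·1.700 + 73.20·179.0) / (Q + 73.20) = 22
→ Q = 73.20·(179.0 − 22)/(22 − 1.700) = 566.1 L/s.

566 L/s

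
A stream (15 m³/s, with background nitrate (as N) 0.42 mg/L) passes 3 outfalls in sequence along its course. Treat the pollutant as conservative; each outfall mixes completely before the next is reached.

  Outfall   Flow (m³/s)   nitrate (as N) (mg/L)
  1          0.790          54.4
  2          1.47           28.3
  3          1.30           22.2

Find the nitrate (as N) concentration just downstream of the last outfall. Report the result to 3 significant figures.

6.45 mg/L

After outfall 1: Q = 15.00 + 0.7900 = 15.79 m³/s; C = (15.00·0.4200 + 0.7900·54.40)/15.79 = 3.121 mg/L.
After outfall 2: Q = 15.79 + 1.470 = 17.26 m³/s; C = (15.79·3.121 + 1.470·28.30)/17.26 = 5.265 mg/L.
After outfall 3: Q = 17.26 + 1.300 = 18.56 m³/s; C = (17.26·5.265 + 1.300·22.20)/18.56 = 6.451 mg/L.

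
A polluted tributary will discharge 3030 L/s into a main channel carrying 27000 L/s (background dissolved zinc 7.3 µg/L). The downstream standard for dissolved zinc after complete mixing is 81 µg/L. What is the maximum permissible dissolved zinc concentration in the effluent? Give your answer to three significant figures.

738 µg/L

At the limit, (Qr·Cr + Qe·Cₑ)/(Qr + Qe) = 81:
Cₑ = (30030·81 − 27000·7.300) / 3030 = 737.7 µg/L.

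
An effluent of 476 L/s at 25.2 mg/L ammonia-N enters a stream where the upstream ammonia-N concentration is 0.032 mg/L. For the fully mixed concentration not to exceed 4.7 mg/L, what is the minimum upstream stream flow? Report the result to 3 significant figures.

Set C_mix = 4.7: (Q·0.03200 + 476.0·25.20) / (Q + 476.0) = 4.7
→ Q = 476.0·(25.20 − 4.7)/(4.7 − 0.03200) = 2090 L/s.

2090 L/s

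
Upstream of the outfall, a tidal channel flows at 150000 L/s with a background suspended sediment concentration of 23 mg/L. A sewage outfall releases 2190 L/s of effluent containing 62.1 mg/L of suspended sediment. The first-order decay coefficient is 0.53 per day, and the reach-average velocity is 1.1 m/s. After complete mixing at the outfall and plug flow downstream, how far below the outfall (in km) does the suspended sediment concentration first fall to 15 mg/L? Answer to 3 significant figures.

81.0 km

Mass balance: C = (150000·23.00 + 2190·62.10) / 152200 = 3586000/152200 = 23.56 mg/L.
Set 23.56·exp(−k·t) = 15 → t = ln(23.56/15)/k = 73620 s = 20.45 h.
Distance = v·t = 1.1·73620 = 80980 m = 80.98 km.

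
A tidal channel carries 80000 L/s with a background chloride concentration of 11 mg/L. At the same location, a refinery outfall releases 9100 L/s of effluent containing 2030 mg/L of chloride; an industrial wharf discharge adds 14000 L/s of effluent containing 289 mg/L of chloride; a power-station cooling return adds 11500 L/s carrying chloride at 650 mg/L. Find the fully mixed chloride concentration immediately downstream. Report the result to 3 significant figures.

269 mg/L

Flow-weighted average: C = (80000·11.00 + 9100·2030 + 14000·289.0 + 11500·650.0) / 114600 = 30870000/114600 = 269.4 mg/L.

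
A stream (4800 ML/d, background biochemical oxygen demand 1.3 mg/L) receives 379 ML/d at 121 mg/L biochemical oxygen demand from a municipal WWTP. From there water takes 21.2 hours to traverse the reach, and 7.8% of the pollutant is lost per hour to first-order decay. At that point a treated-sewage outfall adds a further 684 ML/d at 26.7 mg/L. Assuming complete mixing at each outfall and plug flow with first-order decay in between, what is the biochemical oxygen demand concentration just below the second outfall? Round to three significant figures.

4.70 mg/L

After mixing, C = (4800·1.300 + 379.0·121.0) / 5179 = 52100/5179 = 10.06 mg/L; combined flow 5179 ML/d.
7.8%/h lost → k = −ln(1 − 0.078) = 0.08121 h⁻¹.
After decay, C = 10.06 × e^(−kt) = 10.06 × 0.1788 = 1.798 mg/L.
At the second outfall, C = (5179·1.798 + 684.0·26.70) / (5179 + 684.0) = 4.703 mg/L.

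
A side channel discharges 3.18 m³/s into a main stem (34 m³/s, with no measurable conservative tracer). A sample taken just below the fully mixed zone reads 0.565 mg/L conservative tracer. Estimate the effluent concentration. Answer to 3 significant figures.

Mass balance: 34.00·0 + 3.180·Cₑ = 37.18·0.5650
→ Cₑ = (37.18·0.5650 − 34.00·0) / 3.180 = 6.606 mg/L.

6.61 mg/L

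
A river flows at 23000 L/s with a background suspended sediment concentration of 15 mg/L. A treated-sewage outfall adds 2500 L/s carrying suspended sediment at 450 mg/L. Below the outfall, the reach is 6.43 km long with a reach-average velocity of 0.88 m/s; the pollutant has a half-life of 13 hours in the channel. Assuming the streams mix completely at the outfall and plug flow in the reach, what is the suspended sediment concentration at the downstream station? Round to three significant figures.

51.7 mg/L

Conservation of mass: C = (23000·15.00 + 2500·450.0) / 25500 = 1470000/25500 = 57.65 mg/L.
Travel time t = 6.43·1000 / 0.88 = 7307 s = 2.030 h.
Half-life 13 h → k = ln 2 / 13 = 0.05332 h⁻¹ = 1.280 d⁻¹.
Decay over the reach: 57.65·exp(−kt) = 57.65·0.8974 = 51.73 mg/L.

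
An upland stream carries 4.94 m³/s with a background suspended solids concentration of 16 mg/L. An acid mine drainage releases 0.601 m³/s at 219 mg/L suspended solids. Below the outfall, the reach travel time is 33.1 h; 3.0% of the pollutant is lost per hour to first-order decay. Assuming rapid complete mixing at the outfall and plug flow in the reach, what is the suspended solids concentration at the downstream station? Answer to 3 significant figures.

13.9 mg/L

Mixed concentration C = ΣQC/ΣQ = (4.940·16.00 + 0.6010·219.0) / 5.541 = 210.7/5.541 = 38.02 mg/L.
3.0%/h lost → k = −ln(1 − 0.03) = 0.03046 h⁻¹.
Applying C = C₀e^(−kt): 38.02 × 0.3649 = 13.87 mg/L.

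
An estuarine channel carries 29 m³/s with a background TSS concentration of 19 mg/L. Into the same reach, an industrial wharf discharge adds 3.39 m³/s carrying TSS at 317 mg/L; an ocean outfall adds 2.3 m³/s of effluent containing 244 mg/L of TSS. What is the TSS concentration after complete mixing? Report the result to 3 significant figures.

63.0 mg/L

After mixing, C = (29.00·19.00 + 3.390·317.0 + 2.300·244.0) / 34.69 = 2187/34.69 = 63.04 mg/L.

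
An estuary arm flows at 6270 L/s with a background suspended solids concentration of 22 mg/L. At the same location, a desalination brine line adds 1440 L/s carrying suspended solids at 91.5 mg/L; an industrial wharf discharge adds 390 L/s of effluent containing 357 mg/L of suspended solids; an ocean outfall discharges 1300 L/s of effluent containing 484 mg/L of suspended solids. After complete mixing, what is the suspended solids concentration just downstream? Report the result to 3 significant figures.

Flow-weighted average: C = (6270·22.00 + 1440·91.50 + 390.0·357.0 + 1300·484.0) / 9400 = 1038000/9400 = 110.4 mg/L.

110 mg/L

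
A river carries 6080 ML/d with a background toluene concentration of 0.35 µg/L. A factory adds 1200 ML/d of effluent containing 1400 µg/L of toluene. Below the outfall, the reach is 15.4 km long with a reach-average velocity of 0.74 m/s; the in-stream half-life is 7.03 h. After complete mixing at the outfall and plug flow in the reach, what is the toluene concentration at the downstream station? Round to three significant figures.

131 µg/L

Mass balance: C = (6080·0.3500 + 1200·1400) / 7280 = 1682000/7280 = 231.1 µg/L.
Travel time t = 15.4·1000 / 0.74 = 20810 s = 5.781 h.
Half-life 7.03 h → k = ln 2 / 7.03 = 0.09860 h⁻¹ = 2.366 d⁻¹.
Decay over the reach: 231.1·exp(−kt) = 231.1·0.5655 = 130.7 µg/L.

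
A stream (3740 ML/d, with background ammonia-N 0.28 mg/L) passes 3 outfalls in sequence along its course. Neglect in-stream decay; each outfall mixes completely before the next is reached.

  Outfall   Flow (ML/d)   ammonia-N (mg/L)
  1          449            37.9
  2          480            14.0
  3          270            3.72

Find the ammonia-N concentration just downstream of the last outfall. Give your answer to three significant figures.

5.22 mg/L

Outfall 1: combined Q = 4189 ML/d; C = (3740·0.2800 + 449.0·37.90)/4189 = 4.312 mg/L.
Outfall 2: combined Q = 4669 ML/d; C = (4189·4.312 + 480.0·14.00)/4669 = 5.308 mg/L.
Outfall 3: combined Q = 4939 ML/d; C = (4669·5.308 + 270.0·3.720)/4939 = 5.221 mg/L.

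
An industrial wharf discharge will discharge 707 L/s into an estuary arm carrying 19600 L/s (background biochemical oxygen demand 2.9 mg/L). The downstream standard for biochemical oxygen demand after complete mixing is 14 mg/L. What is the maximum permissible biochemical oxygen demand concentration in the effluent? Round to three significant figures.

322 mg/L

At the limit, (Qr·Cr + Qe·Cₑ)/(Qr + Qe) = 14:
Cₑ = (20310·14 − 19600·2.900) / 707.0 = 321.7 mg/L.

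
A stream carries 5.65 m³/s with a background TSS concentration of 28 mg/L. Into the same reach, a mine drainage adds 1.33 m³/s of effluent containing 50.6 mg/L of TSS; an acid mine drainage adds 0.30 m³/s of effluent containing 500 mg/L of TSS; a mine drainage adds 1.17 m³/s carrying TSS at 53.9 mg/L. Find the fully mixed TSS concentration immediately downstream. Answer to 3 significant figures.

51.9 mg/L

Mixed concentration C = ΣQC/ΣQ = (5.650·28.00 + 1.330·50.60 + 0.3000·500.0 + 1.170·53.90) / 8.450 = 438.6/8.450 = 51.90 mg/L.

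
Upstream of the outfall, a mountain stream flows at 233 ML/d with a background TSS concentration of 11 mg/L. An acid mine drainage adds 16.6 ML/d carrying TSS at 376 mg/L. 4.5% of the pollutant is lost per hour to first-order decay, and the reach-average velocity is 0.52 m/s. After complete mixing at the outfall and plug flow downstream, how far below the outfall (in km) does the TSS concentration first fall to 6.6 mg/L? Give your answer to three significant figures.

68.1 km

After mixing, C = (233.0·11.00 + 16.60·376.0) / 249.6 = 8805/249.6 = 35.27 mg/L.
4.5%/h lost → k = −ln(1 − 0.045) = 0.04604 h⁻¹.
Set 35.27·exp(−k·t) = 6.6 → t = ln(35.27/6.6)/k = 131000 s = 36.40 h.
Distance = v·t = 0.52·131000 = 68140 m = 68.14 km.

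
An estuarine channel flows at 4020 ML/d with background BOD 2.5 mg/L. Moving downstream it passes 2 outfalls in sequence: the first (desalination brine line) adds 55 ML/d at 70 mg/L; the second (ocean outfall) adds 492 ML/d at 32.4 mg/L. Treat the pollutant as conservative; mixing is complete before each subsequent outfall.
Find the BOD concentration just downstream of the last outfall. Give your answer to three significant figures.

6.53 mg/L

Below outfall 1: Q → 4075 ML/d, C = (4020·2.500 + 55.00·70.00)/4075 = 3.411 mg/L.
Below outfall 2: Q → 4567 ML/d, C = (4075·3.411 + 492.0·32.40)/4567 = 6.534 mg/L.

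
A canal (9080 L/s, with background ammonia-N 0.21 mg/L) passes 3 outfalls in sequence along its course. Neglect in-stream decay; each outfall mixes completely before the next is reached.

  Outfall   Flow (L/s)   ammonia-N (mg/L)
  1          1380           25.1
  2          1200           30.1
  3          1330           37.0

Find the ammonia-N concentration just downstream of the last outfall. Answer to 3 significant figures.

Outfall 1: combined Q = 10460 L/s; C = (9080·0.2100 + 1380·25.10)/10460 = 3.494 mg/L.
Outfall 2: combined Q = 11660 L/s; C = (10460·3.494 + 1200·30.10)/11660 = 6.232 mg/L.
Outfall 3: combined Q = 12990 L/s; C = (11660·6.232 + 1330·37.00)/12990 = 9.382 mg/L.

9.38 mg/L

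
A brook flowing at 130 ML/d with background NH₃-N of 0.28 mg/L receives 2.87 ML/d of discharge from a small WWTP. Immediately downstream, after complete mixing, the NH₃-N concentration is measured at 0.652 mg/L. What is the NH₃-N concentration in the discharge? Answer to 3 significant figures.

Mass balance: 130.0·0.2800 + 2.870·Cₑ = 132.9·0.6520
→ Cₑ = (132.9·0.6520 − 130.0·0.2800) / 2.870 = 17.50 mg/L.

17.5 mg/L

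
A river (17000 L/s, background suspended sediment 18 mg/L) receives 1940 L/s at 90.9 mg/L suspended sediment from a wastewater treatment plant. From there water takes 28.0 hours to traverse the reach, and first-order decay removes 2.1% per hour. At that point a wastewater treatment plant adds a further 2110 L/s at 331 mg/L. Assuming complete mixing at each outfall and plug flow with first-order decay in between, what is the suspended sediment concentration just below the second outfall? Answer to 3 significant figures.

45.8 mg/L

Flow-weighted average: C = (17000·18.00 + 1940·90.90) / 18940 = 482300/18940 = 25.47 mg/L; combined flow 18940 L/s.
2.1%/h lost → k = −ln(1 − 0.021) = 0.02122 h⁻¹.
Applying C = C₀e^(−kt): 25.47 × 0.5520 = 14.06 mg/L.
At the second outfall, C = (18940·14.06 + 2110·331.0) / (18940 + 2110) = 45.83 mg/L.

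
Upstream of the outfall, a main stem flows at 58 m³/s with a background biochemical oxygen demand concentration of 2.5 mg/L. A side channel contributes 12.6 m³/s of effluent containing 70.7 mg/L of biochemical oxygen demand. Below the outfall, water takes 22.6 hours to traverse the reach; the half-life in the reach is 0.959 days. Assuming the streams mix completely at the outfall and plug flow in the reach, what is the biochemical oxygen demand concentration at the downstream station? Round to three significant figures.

7.43 mg/L

After mixing, C = (58.00·2.500 + 12.60·70.70) / 70.60 = 1036/70.60 = 14.67 mg/L.
Half-life 0.959 d → k = ln 2 / 0.959 = 0.7228 d⁻¹.
Applying C = C₀e^(−kt): 14.67 × 0.5063 = 7.428 mg/L.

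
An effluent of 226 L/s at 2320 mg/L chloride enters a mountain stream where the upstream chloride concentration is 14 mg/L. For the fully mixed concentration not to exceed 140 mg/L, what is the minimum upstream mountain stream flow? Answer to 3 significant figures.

Set C_mix = 140: (Q·14.00 + 226.0·2320) / (Q + 226.0) = 140
→ Q = 226.0·(2320 − 140)/(140 − 14.00) = 3910 L/s.

3910 L/s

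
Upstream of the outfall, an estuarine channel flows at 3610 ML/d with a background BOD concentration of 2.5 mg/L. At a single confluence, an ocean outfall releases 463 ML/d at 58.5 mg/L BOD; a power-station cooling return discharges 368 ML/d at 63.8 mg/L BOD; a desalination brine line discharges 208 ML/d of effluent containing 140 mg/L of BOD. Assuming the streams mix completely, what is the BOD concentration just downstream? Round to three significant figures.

Mass balance: C = (3610·2.500 + 463.0·58.50 + 368.0·63.80 + 208.0·140.0) / 4649 = 88710/4649 = 19.08 mg/L.

19.1 mg/L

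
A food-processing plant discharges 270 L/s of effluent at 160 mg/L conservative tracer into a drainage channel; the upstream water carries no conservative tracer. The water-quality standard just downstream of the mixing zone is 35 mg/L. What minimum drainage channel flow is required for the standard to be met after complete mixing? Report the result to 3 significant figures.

964 L/s

Set C_mix = 35: (Q·0 + 270.0·160.0) / (Q + 270.0) = 35
→ Q = 270.0·(160.0 − 35)/(35 − 0) = 964.3 L/s.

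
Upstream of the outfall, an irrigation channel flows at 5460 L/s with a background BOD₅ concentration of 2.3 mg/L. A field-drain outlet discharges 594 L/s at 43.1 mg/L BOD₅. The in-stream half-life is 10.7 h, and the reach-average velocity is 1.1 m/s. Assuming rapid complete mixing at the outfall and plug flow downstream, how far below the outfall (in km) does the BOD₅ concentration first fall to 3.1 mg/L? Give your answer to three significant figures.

Flow-weighted average: C = (5460·2.300 + 594.0·43.10) / 6054 = 38160/6054 = 6.303 mg/L.
Half-life 10.7 h → k = ln 2 / 10.7 = 0.06478 h⁻¹ = 1.555 d⁻¹.
Set 6.303·exp(−k·t) = 3.1 → t = ln(6.303/3.1)/k = 39440 s = 10.95 h.
Distance = v·t = 1.1·39440 = 43380 m = 43.38 km.

43.4 km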